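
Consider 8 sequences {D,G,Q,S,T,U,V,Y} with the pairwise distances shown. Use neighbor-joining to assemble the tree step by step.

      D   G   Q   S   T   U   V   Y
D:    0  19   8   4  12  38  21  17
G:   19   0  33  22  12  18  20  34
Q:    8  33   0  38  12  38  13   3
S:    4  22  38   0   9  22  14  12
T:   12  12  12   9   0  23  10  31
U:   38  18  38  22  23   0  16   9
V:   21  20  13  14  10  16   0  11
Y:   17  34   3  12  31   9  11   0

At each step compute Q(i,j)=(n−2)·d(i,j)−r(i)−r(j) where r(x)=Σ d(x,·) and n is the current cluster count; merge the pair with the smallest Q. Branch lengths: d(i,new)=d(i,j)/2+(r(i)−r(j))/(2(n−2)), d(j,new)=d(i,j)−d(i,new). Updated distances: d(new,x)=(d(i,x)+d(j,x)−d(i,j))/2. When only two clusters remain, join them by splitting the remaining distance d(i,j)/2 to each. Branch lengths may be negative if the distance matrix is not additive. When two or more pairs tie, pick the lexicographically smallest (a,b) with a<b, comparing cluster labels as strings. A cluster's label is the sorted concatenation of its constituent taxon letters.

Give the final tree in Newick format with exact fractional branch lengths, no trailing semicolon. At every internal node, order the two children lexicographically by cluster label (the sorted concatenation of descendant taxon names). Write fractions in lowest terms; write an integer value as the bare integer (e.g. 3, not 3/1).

iteration 1: select Q,Y (d=3, Q=-244); attach at lengths (23/6, -5/6); label the merged cluster QY
  updated: d(D,QY)=11, d(G,QY)=32, d(QY,S)=47/2, d(QY,T)=20, d(QY,U)=22, d(QY,V)=21/2
iteration 2: select D,S (d=4, Q=-359/2); attach at lengths (61/20, 19/20); label the merged cluster DS
  updated: d(DS,G)=37/2, d(DS,QY)=61/4, d(DS,T)=17/2, d(DS,U)=28, d(DS,V)=31/2
iteration 3: select G,U (d=18, Q=-271/2); attach at lengths (131/16, 157/16); label the merged cluster GU
  updated: d(DS,GU)=57/4, d(GU,QY)=18, d(GU,T)=17/2, d(GU,V)=9
iteration 4: select QY,V (d=21/2, Q=-309/4); attach at lengths (67/8, 17/8); label the merged cluster QVY
  updated: d(DS,QVY)=81/8, d(GU,QVY)=33/4, d(QVY,T)=39/4
iteration 5: select DS,T (d=17/2, Q=-341/8); attach at lengths (185/32, 87/32); label the merged cluster DST
  updated: d(DST,GU)=57/8, d(DST,QVY)=91/16
iteration 6: select DST,GU (d=57/8, Q=-337/16); attach at lengths (73/32, 155/32); label the merged cluster DGSTU
  updated: d(DGSTU,QVY)=109/32
iteration 7: select DGSTU,QVY (d=109/32); attach at lengths (109/64, 109/64); label the merged cluster DGQSTUVY
final tree: ((((D:61/20,S:19/20):185/32,T:87/32):73/32,(G:131/16,U:157/16):155/32):109/64,((Q:23/6,Y:-5/6):67/8,V:17/8):109/64)
total length: 1745/32

((((D:61/20,S:19/20):185/32,T:87/32):73/32,(G:131/16,U:157/16):155/32):109/64,((Q:23/6,Y:-5/6):67/8,V:17/8):109/64)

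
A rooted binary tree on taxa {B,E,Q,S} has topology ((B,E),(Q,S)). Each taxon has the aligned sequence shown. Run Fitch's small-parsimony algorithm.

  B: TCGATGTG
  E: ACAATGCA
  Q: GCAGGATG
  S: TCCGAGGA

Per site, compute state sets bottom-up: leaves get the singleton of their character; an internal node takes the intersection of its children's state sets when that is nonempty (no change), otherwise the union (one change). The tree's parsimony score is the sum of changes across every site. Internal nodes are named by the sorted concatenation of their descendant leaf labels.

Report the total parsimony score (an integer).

12

[col 0] BE: children B:{T}, E:{A} ∪→ {A,T}; cost 1
[col 0] QS: children Q:{G}, S:{T} ∪→ {G,T}; cost 1
[col 0] BEQS: children BE:{A,T}, QS:{G,T} ∩→ {T}; cost 0
[col 1] BE: children B:{C}, E:{C} ∩→ {C}; cost 0
[col 1] QS: children Q:{C}, S:{C} ∩→ {C}; cost 0
[col 1] BEQS: children BE:{C}, QS:{C} ∩→ {C}; cost 0
[col 2] BE: children B:{G}, E:{A} ∪→ {A,G}; cost 1
[col 2] QS: children Q:{A}, S:{C} ∪→ {A,C}; cost 1
[col 2] BEQS: children BE:{A,G}, QS:{A,C} ∩→ {A}; cost 0
[col 3] BE: children B:{A}, E:{A} ∩→ {A}; cost 0
[col 3] QS: children Q:{G}, S:{G} ∩→ {G}; cost 0
[col 3] BEQS: children BE:{A}, QS:{G} ∪→ {A,G}; cost 1
[col 4] BE: children B:{T}, E:{T} ∩→ {T}; cost 0
[col 4] QS: children Q:{G}, S:{A} ∪→ {A,G}; cost 1
[col 4] BEQS: children BE:{T}, QS:{A,G} ∪→ {A,G,T}; cost 1
[col 5] BE: children B:{G}, E:{G} ∩→ {G}; cost 0
[col 5] QS: children Q:{A}, S:{G} ∪→ {A,G}; cost 1
[col 5] BEQS: children BE:{G}, QS:{A,G} ∩→ {G}; cost 0
[col 6] BE: children B:{T}, E:{C} ∪→ {C,T}; cost 1
[col 6] QS: children Q:{T}, S:{G} ∪→ {G,T}; cost 1
[col 6] BEQS: children BE:{C,T}, QS:{G,T} ∩→ {T}; cost 0
[col 7] BE: children B:{G}, E:{A} ∪→ {A,G}; cost 1
[col 7] QS: children Q:{G}, S:{A} ∪→ {A,G}; cost 1
[col 7] BEQS: children BE:{A,G}, QS:{A,G} ∩→ {A,G}; cost 0
per-site changes: [2, 0, 2, 1, 2, 1, 2, 2]; total = 12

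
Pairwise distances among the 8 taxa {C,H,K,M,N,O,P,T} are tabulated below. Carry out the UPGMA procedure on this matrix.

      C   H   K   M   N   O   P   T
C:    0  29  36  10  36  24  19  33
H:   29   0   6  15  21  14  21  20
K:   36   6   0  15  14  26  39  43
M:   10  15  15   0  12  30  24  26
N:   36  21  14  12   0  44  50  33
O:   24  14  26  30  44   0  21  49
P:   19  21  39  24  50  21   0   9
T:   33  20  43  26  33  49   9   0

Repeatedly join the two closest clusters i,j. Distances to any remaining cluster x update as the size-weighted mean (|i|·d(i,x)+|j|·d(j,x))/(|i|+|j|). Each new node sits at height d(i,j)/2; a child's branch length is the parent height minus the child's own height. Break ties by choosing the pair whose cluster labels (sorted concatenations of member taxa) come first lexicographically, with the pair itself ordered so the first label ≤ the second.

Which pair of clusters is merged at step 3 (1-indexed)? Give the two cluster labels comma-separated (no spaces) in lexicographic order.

1. join H+K (d=6) ⇒ HK; edges |H|=3, |K|=3
  updated: d(C,HK)=65/2, d(HK,M)=15, d(HK,N)=35/2, d(HK,O)=20, d(HK,P)=30, d(HK,T)=63/2
2. join P+T (d=9) ⇒ PT; edges |P|=9/2, |T|=9/2
  updated: d(C,PT)=26, d(HK,PT)=123/4, d(M,PT)=25, d(N,PT)=83/2, d(O,PT)=35
3. join C+M (d=10) ⇒ CM; edges |C|=5, |M|=5
  updated: d(CM,HK)=95/4, d(CM,N)=24, d(CM,O)=27, d(CM,PT)=51/2
4. join HK+N (d=35/2) ⇒ HKN; edges |HK|=23/4, |N|=35/4
  updated: d(CM,HKN)=143/6, d(HKN,O)=28, d(HKN,PT)=103/3
5. join CM+HKN (d=143/6) ⇒ CHKMN; edges |CM|=83/12, |HKN|=19/6
  updated: d(CHKMN,O)=138/5, d(CHKMN,PT)=154/5
6. join CHKMN+O (d=138/5) ⇒ CHKMNO; edges |CHKMN|=113/60, |O|=69/5
  updated: d(CHKMNO,PT)=63/2
7. join CHKMNO+PT (d=63/2) ⇒ CHKMNOPT; edges |CHKMNO|=39/20, |PT|=45/4
final tree: ((((C:5,M:5):83/12,((H:3,K:3):23/4,N:35/4):19/6):113/60,O:69/5):39/20,(P:9/2,T:9/2):45/4)
total length: 1177/15

C,M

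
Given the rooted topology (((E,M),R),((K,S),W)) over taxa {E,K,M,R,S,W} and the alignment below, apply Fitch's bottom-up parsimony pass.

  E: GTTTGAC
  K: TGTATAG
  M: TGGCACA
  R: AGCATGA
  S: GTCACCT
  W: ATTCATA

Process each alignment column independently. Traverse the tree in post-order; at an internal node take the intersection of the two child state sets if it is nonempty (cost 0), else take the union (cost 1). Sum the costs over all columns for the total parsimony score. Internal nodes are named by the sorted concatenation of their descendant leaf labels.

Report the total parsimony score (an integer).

24

site 0, node EM: E={G} ∪ M={T} → {G,T} (+1)
site 0, node EMR: EM={G,T} ∪ R={A} → {A,G,T} (+1)
site 0, node KS: K={T} ∪ S={G} → {G,T} (+1)
site 0, node KSW: KS={G,T} ∪ W={A} → {A,G,T} (+1)
site 0, node EKMRSW: EMR={A,G,T} ∩ KSW={A,G,T} → {A,G,T} (+0)
site 1, node EM: E={T} ∪ M={G} → {G,T} (+1)
site 1, node EMR: EM={G,T} ∩ R={G} → {G} (+0)
site 1, node KS: K={G} ∪ S={T} → {G,T} (+1)
site 1, node KSW: KS={G,T} ∩ W={T} → {T} (+0)
site 1, node EKMRSW: EMR={G} ∪ KSW={T} → {G,T} (+1)
site 2, node EM: E={T} ∪ M={G} → {G,T} (+1)
site 2, node EMR: EM={G,T} ∪ R={C} → {C,G,T} (+1)
site 2, node KS: K={T} ∪ S={C} → {C,T} (+1)
site 2, node KSW: KS={C,T} ∩ W={T} → {T} (+0)
site 2, node EKMRSW: EMR={C,G,T} ∩ KSW={T} → {T} (+0)
site 3, node EM: E={T} ∪ M={C} → {C,T} (+1)
site 3, node EMR: EM={C,T} ∪ R={A} → {A,C,T} (+1)
site 3, node KS: K={A} ∩ S={A} → {A} (+0)
site 3, node KSW: KS={A} ∪ W={C} → {A,C} (+1)
site 3, node EKMRSW: EMR={A,C,T} ∩ KSW={A,C} → {A,C} (+0)
site 4, node EM: E={G} ∪ M={A} → {A,G} (+1)
site 4, node EMR: EM={A,G} ∪ R={T} → {A,G,T} (+1)
site 4, node KS: K={T} ∪ S={C} → {C,T} (+1)
site 4, node KSW: KS={C,T} ∪ W={A} → {A,C,T} (+1)
site 4, node EKMRSW: EMR={A,G,T} ∩ KSW={A,C,T} → {A,T} (+0)
site 5, node EM: E={A} ∪ M={C} → {A,C} (+1)
site 5, node EMR: EM={A,C} ∪ R={G} → {A,C,G} (+1)
site 5, node KS: K={A} ∪ S={C} → {A,C} (+1)
site 5, node KSW: KS={A,C} ∪ W={T} → {A,C,T} (+1)
site 5, node EKMRSW: EMR={A,C,G} ∩ KSW={A,C,T} → {A,C} (+0)
site 6, node EM: E={C} ∪ M={A} → {A,C} (+1)
site 6, node EMR: EM={A,C} ∩ R={A} → {A} (+0)
site 6, node KS: K={G} ∪ S={T} → {G,T} (+1)
site 6, node KSW: KS={G,T} ∪ W={A} → {A,G,T} (+1)
site 6, node EKMRSW: EMR={A} ∩ KSW={A,G,T} → {A} (+0)
per-site changes: [4, 3, 3, 3, 4, 4, 3]; total = 24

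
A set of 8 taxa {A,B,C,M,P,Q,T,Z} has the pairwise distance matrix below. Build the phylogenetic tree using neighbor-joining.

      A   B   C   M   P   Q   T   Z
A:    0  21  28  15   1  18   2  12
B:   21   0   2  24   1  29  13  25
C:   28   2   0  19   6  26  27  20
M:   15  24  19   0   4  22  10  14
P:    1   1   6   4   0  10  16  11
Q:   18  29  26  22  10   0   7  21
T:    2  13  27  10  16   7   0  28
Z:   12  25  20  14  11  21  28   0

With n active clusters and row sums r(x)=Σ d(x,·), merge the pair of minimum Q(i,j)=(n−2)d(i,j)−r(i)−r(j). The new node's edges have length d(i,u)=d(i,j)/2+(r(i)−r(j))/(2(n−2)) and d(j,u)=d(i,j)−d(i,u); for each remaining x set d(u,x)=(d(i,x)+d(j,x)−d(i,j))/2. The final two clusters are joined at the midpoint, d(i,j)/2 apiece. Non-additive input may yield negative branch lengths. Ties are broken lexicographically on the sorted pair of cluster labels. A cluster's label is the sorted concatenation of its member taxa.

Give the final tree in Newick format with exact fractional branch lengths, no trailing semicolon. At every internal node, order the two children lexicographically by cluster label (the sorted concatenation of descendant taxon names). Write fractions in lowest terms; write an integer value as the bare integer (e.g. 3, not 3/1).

iteration 1: select B,C (d=2, Q=-231); attach at lengths (-1/12, 25/12); label the merged cluster BC
  updated: d(A,BC)=47/2, d(BC,M)=41/2, d(BC,P)=5/2, d(BC,Q)=53/2, d(BC,T)=19, d(BC,Z)=43/2
iteration 2: select Q,T (d=7, Q=-303/2); attach at lengths (23/4, 5/4); label the merged cluster QT
  updated: d(A,QT)=13/2, d(BC,QT)=77/4, d(M,QT)=25/2, d(P,QT)=19/2, d(QT,Z)=21
iteration 3: select BC,P (d=5/2, Q=-421/4); attach at lengths (277/32, -197/32); label the merged cluster BCP
  updated: d(A,BCP)=11, d(BCP,M)=11, d(BCP,QT)=105/8, d(BCP,Z)=15
iteration 4: select A,QT (d=13/2, Q=-625/8); attach at lengths (29/16, 75/16); label the merged cluster AQT
  updated: d(AQT,BCP)=141/16, d(AQT,M)=21/2, d(AQT,Z)=53/4
iteration 5: select AQT,BCP (d=141/16, Q=-199/4); attach at lengths (123/32, 159/32); label the merged cluster ABCPQT
  updated: d(ABCPQT,M)=203/32, d(ABCPQT,Z)=311/32
iteration 6: select ABCPQT,M (d=203/32, Q=-481/16); attach at lengths (33/32, 85/16); label the merged cluster ABCMPQT
  updated: d(ABCMPQT,Z)=139/16
iteration 7: select ABCMPQT,Z (d=139/16); attach at lengths (139/32, 139/32); label the merged cluster ABCMPQTZ
final tree: ((((A:29/16,(Q:23/4,T:5/4):75/16):123/32,((B:-1/12,C:25/12):277/32,P:-197/32):159/32):33/32,M:85/16):139/32,Z:139/32)
total length: 1339/32

((((A:29/16,(Q:23/4,T:5/4):75/16):123/32,((B:-1/12,C:25/12):277/32,P:-197/32):159/32):33/32,M:85/16):139/32,Z:139/32)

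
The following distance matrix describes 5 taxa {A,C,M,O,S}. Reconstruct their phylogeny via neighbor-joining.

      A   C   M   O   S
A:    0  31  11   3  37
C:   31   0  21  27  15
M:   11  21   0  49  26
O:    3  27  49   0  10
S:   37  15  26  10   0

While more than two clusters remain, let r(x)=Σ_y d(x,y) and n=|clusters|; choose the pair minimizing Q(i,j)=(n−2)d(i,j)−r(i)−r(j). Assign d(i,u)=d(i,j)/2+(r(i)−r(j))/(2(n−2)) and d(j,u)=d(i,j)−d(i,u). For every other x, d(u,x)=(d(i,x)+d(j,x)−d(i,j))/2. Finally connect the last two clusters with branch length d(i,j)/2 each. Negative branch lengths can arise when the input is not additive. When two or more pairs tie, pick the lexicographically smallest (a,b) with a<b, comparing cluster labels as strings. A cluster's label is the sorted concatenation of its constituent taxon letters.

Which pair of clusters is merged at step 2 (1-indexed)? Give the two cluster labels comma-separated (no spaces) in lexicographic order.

AO,S

1. join A+O (d=3, Q=-162) ⇒ AO; edges |A|=1/3, |O|=8/3
  updated: d(AO,C)=55/2, d(AO,M)=57/2, d(AO,S)=22
2. join AO+S (d=22, Q=-97) ⇒ AOS; edges |AO|=59/4, |S|=29/4
  updated: d(AOS,C)=41/4, d(AOS,M)=65/4
3. join AOS+C (d=41/4, Q=-95/2) ⇒ ACOS; edges |AOS|=11/4, |C|=15/2
  updated: d(ACOS,M)=27/2
4. join ACOS+M (d=27/2) ⇒ ACMOS; edges |ACOS|=27/4, |M|=27/4
final tree: ((((A:1/3,O:8/3):59/4,S:29/4):11/4,C:15/2):27/4,M:27/4)
total length: 195/4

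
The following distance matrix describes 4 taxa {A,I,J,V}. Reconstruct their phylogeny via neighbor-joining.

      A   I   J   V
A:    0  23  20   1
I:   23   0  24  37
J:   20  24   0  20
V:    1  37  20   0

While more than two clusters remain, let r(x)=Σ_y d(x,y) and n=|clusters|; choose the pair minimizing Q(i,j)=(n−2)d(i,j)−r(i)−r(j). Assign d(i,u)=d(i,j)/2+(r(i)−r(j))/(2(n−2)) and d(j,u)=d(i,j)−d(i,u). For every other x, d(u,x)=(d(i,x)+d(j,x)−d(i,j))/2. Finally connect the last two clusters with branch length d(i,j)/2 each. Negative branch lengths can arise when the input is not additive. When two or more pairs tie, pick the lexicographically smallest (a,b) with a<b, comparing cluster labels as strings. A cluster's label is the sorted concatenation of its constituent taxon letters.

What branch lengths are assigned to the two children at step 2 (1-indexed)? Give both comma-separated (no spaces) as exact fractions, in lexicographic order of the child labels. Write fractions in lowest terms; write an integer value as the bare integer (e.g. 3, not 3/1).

iteration 1: select A,V (d=1, Q=-100); attach at lengths (-3, 4); label the merged cluster AV
  updated: d(AV,I)=59/2, d(AV,J)=39/2
iteration 2: select AV,I (d=59/2, Q=-73); attach at lengths (25/2, 17); label the merged cluster AIV
  updated: d(AIV,J)=7
iteration 3: select AIV,J (d=7); attach at lengths (7/2, 7/2); label the merged cluster AIJV
final tree: (((A:-3,V:4):25/2,I:17):7/2,J:7/2)
total length: 75/2

25/2,17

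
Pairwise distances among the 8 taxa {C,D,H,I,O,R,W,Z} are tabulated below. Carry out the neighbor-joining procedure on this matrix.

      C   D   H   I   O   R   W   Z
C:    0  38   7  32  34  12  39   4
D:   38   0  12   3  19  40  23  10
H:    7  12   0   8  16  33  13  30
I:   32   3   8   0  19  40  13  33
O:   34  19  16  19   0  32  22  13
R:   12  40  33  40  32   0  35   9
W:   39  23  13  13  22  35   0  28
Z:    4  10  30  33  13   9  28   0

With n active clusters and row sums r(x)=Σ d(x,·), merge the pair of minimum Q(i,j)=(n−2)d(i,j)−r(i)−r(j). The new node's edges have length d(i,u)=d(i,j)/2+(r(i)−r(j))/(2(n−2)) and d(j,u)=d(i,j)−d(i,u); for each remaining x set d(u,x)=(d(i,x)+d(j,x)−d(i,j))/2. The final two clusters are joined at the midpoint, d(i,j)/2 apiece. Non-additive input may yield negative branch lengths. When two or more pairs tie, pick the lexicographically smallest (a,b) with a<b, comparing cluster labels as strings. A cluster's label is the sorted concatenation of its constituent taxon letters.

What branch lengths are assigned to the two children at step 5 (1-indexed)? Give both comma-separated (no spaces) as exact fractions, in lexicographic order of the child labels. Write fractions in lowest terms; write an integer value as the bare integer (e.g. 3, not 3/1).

step 1: merge (C,R) at d=12, Q=-295; branch lengths C→37/12, R→107/12; new cluster CR
  updated: d(CR,D)=33, d(CR,H)=14, d(CR,I)=30, d(CR,O)=27, d(CR,W)=31, d(CR,Z)=1/2
step 2: merge (CR,Z) at d=1/2, Q=-495/2; branch lengths CR→47/20, Z→-37/20; new cluster CRZ
  updated: d(CRZ,D)=85/4, d(CRZ,H)=87/4, d(CRZ,I)=125/4, d(CRZ,O)=79/4, d(CRZ,W)=117/4
step 3: merge (D,I) at d=3, Q=-281/2; branch lengths D→2, I→1; new cluster DI
  updated: d(CRZ,DI)=99/4, d(DI,H)=17/2, d(DI,O)=35/2, d(DI,W)=33/2
step 4: merge (CRZ,O) at d=79/4, Q=-223/2; branch lengths CRZ→53/4, O→13/2; new cluster CORZ
  updated: d(CORZ,DI)=45/4, d(CORZ,H)=9, d(CORZ,W)=63/4
step 5: merge (CORZ,DI) at d=45/4, Q=-199/4; branch lengths CORZ→89/16, DI→91/16; new cluster CDIORZ
  updated: d(CDIORZ,H)=25/8, d(CDIORZ,W)=21/2
step 6: merge (CDIORZ,H) at d=25/8, Q=-213/8; branch lengths CDIORZ→5/16, H→45/16; new cluster CDHIORZ
  updated: d(CDHIORZ,W)=163/16
step 7: merge (CDHIORZ,W) at d=163/16; branch lengths CDHIORZ→163/32, W→163/32; new cluster CDHIORWZ
final tree: ((((((C:37/12,R:107/12):47/20,Z:-37/20):53/4,O:13/2):89/16,(D:2,I:1):91/16):5/16,H:45/16):163/32,W:163/32)
total length: 957/16

89/16,91/16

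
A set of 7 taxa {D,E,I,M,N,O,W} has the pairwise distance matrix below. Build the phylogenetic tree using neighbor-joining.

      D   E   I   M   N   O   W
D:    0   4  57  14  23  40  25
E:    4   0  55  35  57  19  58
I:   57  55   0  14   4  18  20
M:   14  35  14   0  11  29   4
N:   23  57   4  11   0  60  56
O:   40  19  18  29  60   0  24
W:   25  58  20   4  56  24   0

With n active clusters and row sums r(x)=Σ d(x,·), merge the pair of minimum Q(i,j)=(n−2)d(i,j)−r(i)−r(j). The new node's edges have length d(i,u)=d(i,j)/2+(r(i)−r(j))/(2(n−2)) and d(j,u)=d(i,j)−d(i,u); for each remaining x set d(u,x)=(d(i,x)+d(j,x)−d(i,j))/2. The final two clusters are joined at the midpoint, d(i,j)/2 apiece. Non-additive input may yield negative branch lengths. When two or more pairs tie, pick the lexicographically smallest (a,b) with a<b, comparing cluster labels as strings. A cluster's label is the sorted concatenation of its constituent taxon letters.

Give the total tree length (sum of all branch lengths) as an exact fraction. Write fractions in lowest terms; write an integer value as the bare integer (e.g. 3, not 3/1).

step 1: merge (D,E) at d=4, Q=-371; branch lengths D→-9/2, E→17/2; new cluster DE
  updated: d(DE,I)=54, d(DE,M)=45/2, d(DE,N)=38, d(DE,O)=55/2, d(DE,W)=79/2
step 2: merge (I,N) at d=4, Q=-263; branch lengths I→-43/8, N→75/8; new cluster IN
  updated: d(DE,IN)=44, d(IN,M)=21/2, d(IN,O)=37, d(IN,W)=36
step 3: merge (DE,O) at d=55/2, Q=-337/2; branch lengths DE→197/12, O→133/12; new cluster DEO
  updated: d(DEO,IN)=107/4, d(DEO,M)=12, d(DEO,W)=18
step 4: merge (DEO,W) at d=18, Q=-315/4; branch lengths DEO→139/16, W→149/16; new cluster DEOW
  updated: d(DEOW,IN)=179/8, d(DEOW,M)=-1
step 5: merge (DEOW,IN) at d=179/8, Q=-255/8; branch lengths DEOW→87/16, IN→271/16; new cluster DEINOW
  updated: d(DEINOW,M)=-103/16
step 6: merge (DEINOW,M) at d=-103/16; branch lengths DEINOW→-103/32, M→-103/32; new cluster DEIMNOW
final tree: (((((D:-9/2,E:17/2):197/12,O:133/12):139/16,W:149/16):87/16,(I:-43/8,N:75/8):271/16):-103/32,M:-103/32)
total length: 1111/16

1111/16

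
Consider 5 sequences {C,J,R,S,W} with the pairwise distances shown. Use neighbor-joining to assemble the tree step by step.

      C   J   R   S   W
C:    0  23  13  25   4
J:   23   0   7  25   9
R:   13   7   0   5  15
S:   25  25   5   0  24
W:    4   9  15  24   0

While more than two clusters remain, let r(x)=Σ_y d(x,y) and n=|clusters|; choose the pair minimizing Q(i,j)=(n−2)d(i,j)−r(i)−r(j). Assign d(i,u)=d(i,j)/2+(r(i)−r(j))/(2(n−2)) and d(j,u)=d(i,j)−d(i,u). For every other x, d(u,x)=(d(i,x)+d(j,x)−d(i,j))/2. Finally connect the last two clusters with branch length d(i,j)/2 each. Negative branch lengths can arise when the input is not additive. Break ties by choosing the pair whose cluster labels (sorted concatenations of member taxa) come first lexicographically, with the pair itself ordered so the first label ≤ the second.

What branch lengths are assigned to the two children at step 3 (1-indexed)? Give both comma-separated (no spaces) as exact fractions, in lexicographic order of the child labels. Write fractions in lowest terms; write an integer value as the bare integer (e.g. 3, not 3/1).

step 1: merge (C,W) at d=4, Q=-105; branch lengths C→25/6, W→-1/6; new cluster CW
  updated: d(CW,J)=14, d(CW,R)=12, d(CW,S)=45/2
step 2: merge (CW,J) at d=14, Q=-133/2; branch lengths CW→61/8, J→51/8; new cluster CJW
  updated: d(CJW,R)=5/2, d(CJW,S)=67/4
step 3: merge (CJW,R) at d=5/2, Q=-97/4; branch lengths CJW→57/8, R→-37/8; new cluster CJRW
  updated: d(CJRW,S)=77/8
step 4: merge (CJRW,S) at d=77/8; branch lengths CJRW→77/16, S→77/16; new cluster CJRSW
final tree: ((((C:25/6,W:-1/6):61/8,J:51/8):57/8,R:-37/8):77/16,S:77/16)
total length: 241/8

57/8,-37/8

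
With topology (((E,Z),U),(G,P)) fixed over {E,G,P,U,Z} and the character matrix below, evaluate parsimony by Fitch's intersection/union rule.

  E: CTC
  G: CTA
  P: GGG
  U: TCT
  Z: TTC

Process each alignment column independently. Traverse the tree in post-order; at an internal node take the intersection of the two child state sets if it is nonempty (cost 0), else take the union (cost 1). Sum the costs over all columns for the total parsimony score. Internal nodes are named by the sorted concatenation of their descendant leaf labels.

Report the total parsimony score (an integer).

[col 0] EZ: children E:{C}, Z:{T} ∪→ {C,T}; cost 1
[col 0] EUZ: children EZ:{C,T}, U:{T} ∩→ {T}; cost 0
[col 0] GP: children G:{C}, P:{G} ∪→ {C,G}; cost 1
[col 0] EGPUZ: children EUZ:{T}, GP:{C,G} ∪→ {C,G,T}; cost 1
[col 1] EZ: children E:{T}, Z:{T} ∩→ {T}; cost 0
[col 1] EUZ: children EZ:{T}, U:{C} ∪→ {C,T}; cost 1
[col 1] GP: children G:{T}, P:{G} ∪→ {G,T}; cost 1
[col 1] EGPUZ: children EUZ:{C,T}, GP:{G,T} ∩→ {T}; cost 0
[col 2] EZ: children E:{C}, Z:{C} ∩→ {C}; cost 0
[col 2] EUZ: children EZ:{C}, U:{T} ∪→ {C,T}; cost 1
[col 2] GP: children G:{A}, P:{G} ∪→ {A,G}; cost 1
[col 2] EGPUZ: children EUZ:{C,T}, GP:{A,G} ∪→ {A,C,G,T}; cost 1
per-site changes: [3, 2, 3]; total = 8

8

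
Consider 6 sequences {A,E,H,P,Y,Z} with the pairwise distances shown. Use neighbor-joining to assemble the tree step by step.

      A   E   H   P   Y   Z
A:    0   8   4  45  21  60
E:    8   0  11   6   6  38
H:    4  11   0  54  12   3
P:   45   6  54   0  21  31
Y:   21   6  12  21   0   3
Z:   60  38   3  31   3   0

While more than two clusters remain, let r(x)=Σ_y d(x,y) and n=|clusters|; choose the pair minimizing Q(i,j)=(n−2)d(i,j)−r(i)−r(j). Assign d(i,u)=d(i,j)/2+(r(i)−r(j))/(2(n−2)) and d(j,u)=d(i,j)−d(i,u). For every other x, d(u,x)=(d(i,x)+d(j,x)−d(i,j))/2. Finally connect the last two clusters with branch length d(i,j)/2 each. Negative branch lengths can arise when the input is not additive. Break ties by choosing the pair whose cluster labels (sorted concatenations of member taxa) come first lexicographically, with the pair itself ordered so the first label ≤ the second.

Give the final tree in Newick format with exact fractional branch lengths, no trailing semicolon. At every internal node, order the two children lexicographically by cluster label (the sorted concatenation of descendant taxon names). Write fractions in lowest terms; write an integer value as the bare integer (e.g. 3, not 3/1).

1. join H+Z (d=3, Q=-207) ⇒ HZ; edges |H|=-39/8, |Z|=63/8
  updated: d(A,HZ)=61/2, d(E,HZ)=23, d(HZ,P)=41, d(HZ,Y)=6
2. join E+P (d=6, Q=-138) ⇒ EP; edges |E|=-26/3, |P|=44/3
  updated: d(A,EP)=47/2, d(EP,HZ)=29, d(EP,Y)=21/2
3. join A+EP (d=47/2, Q=-91) ⇒ AEP; edges |A|=59/4, |EP|=35/4
  updated: d(AEP,HZ)=18, d(AEP,Y)=4
4. join AEP+HZ (d=18, Q=-28) ⇒ AEHPZ; edges |AEP|=8, |HZ|=10
  updated: d(AEHPZ,Y)=-4
5. join AEHPZ+Y (d=-4) ⇒ AEHPYZ; edges |AEHPZ|=-2, |Y|=-2
final tree: (((A:59/4,(E:-26/3,P:44/3):35/4):8,(H:-39/8,Z:63/8):10):-2,Y:-2)
total length: 93/2

(((A:59/4,(E:-26/3,P:44/3):35/4):8,(H:-39/8,Z:63/8):10):-2,Y:-2)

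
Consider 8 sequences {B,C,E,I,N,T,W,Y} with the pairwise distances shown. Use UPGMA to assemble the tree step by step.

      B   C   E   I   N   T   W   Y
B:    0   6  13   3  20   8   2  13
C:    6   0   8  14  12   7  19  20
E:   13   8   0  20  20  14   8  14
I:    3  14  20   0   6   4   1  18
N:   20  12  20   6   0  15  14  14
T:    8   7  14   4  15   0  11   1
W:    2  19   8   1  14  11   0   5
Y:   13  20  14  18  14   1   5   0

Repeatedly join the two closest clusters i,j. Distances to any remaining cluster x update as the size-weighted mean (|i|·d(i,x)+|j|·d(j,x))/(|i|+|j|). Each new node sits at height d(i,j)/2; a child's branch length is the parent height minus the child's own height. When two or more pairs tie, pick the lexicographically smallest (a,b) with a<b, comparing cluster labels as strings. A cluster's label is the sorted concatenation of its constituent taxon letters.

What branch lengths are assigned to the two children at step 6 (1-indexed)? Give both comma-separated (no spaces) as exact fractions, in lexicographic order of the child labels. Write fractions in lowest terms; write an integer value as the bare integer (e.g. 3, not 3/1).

11/6,11/4

step 1: merge (I,W) at d=1; branch lengths I→1/2, W→1/2; new cluster IW
  updated: d(B,IW)=5/2, d(C,IW)=33/2, d(E,IW)=14, d(IW,N)=10, d(IW,T)=15/2, d(IW,Y)=23/2
step 2: merge (T,Y) at d=1; branch lengths T→1/2, Y→1/2; new cluster TY
  updated: d(B,TY)=21/2, d(C,TY)=27/2, d(E,TY)=14, d(IW,TY)=19/2, d(N,TY)=29/2
step 3: merge (B,IW) at d=5/2; branch lengths B→5/4, IW→3/4; new cluster BIW
  updated: d(BIW,C)=13, d(BIW,E)=41/3, d(BIW,N)=40/3, d(BIW,TY)=59/6
step 4: merge (C,E) at d=8; branch lengths C→4, E→4; new cluster CE
  updated: d(BIW,CE)=40/3, d(CE,N)=16, d(CE,TY)=55/4
step 5: merge (BIW,TY) at d=59/6; branch lengths BIW→11/3, TY→53/12; new cluster BITWY
  updated: d(BITWY,CE)=27/2, d(BITWY,N)=69/5
step 6: merge (BITWY,CE) at d=27/2; branch lengths BITWY→11/6, CE→11/4; new cluster BCEITWY
  updated: d(BCEITWY,N)=101/7
step 7: merge (BCEITWY,N) at d=101/7; branch lengths BCEITWY→13/28, N→101/14; new cluster BCEINTWY
final tree: ((((B:5/4,(I:1/2,W:1/2):3/4):11/3,(T:1/2,Y:1/2):53/12):11/6,(C:4,E:4):11/4):13/28,N:101/14)
total length: 2717/84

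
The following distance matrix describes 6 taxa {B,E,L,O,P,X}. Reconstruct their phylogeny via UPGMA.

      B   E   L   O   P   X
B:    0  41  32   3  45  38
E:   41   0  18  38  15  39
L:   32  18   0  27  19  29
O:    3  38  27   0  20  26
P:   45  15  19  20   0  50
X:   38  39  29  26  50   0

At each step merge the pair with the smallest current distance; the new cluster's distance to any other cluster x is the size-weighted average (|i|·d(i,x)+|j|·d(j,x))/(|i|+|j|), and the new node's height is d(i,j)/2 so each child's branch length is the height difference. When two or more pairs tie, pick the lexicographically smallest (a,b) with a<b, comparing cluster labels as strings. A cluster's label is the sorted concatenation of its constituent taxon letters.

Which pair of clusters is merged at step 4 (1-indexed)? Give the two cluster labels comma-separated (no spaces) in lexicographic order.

1. join B+O (d=3) ⇒ BO; edges |B|=3/2, |O|=3/2
  updated: d(BO,E)=79/2, d(BO,L)=59/2, d(BO,P)=65/2, d(BO,X)=32
2. join E+P (d=15) ⇒ EP; edges |E|=15/2, |P|=15/2
  updated: d(BO,EP)=36, d(EP,L)=37/2, d(EP,X)=89/2
3. join EP+L (d=37/2) ⇒ ELP; edges |EP|=7/4, |L|=37/4
  updated: d(BO,ELP)=203/6, d(ELP,X)=118/3
4. join BO+X (d=32) ⇒ BOX; edges |BO|=29/2, |X|=16
  updated: d(BOX,ELP)=107/3
5. join BOX+ELP (d=107/3) ⇒ BELOPX; edges |BOX|=11/6, |ELP|=103/12
final tree: (((B:3/2,O:3/2):29/2,X:16):11/6,((E:15/2,P:15/2):7/4,L:37/4):103/12)
total length: 839/12

BO,X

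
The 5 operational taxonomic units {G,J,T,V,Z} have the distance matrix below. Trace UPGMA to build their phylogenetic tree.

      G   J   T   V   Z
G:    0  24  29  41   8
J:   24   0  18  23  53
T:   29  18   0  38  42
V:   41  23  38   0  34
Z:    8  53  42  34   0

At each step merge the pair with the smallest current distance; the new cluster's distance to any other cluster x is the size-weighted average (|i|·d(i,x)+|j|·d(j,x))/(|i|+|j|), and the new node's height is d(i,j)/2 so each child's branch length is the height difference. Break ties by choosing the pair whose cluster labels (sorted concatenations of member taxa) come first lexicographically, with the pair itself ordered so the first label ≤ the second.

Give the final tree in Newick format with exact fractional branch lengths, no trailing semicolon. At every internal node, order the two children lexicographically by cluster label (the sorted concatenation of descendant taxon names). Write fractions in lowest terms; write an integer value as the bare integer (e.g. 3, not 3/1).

1. join G+Z (d=8) ⇒ GZ; edges |G|=4, |Z|=4
  updated: d(GZ,J)=77/2, d(GZ,T)=71/2, d(GZ,V)=75/2
2. join J+T (d=18) ⇒ JT; edges |J|=9, |T|=9
  updated: d(GZ,JT)=37, d(JT,V)=61/2
3. join JT+V (d=61/2) ⇒ JTV; edges |JT|=25/4, |V|=61/4
  updated: d(GZ,JTV)=223/6
4. join GZ+JTV (d=223/6) ⇒ GJTVZ; edges |GZ|=175/12, |JTV|=10/3
final tree: ((G:4,Z:4):175/12,((J:9,T:9):25/4,V:61/4):10/3)
total length: 785/12

((G:4,Z:4):175/12,((J:9,T:9):25/4,V:61/4):10/3)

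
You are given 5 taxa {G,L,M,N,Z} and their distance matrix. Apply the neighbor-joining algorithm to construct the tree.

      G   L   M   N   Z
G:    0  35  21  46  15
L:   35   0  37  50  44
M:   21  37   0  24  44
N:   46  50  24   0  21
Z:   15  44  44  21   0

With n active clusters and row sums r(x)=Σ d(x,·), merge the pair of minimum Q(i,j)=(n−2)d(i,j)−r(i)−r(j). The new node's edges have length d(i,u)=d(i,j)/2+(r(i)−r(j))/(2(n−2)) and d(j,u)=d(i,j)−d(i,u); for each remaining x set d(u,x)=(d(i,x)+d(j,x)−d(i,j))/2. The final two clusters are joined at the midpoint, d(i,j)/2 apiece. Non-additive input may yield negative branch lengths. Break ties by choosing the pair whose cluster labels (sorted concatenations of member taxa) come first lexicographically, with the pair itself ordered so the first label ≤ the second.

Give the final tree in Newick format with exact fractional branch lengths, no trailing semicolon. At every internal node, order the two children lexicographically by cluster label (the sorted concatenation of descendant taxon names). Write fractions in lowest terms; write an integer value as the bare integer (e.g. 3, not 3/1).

(((G:9,(N:40/3,Z:23/3):11):1/2,L:101/4):47/8,M:47/8)

iteration 1: select N,Z (d=21, Q=-202); attach at lengths (40/3, 23/3); label the merged cluster NZ
  updated: d(G,NZ)=20, d(L,NZ)=73/2, d(M,NZ)=47/2
iteration 2: select G,NZ (d=20, Q=-116); attach at lengths (9, 11); label the merged cluster GNZ
  updated: d(GNZ,L)=103/4, d(GNZ,M)=49/4
iteration 3: select GNZ,L (d=103/4, Q=-75); attach at lengths (1/2, 101/4); label the merged cluster GLNZ
  updated: d(GLNZ,M)=47/4
iteration 4: select GLNZ,M (d=47/4); attach at lengths (47/8, 47/8); label the merged cluster GLMNZ
final tree: (((G:9,(N:40/3,Z:23/3):11):1/2,L:101/4):47/8,M:47/8)
total length: 157/2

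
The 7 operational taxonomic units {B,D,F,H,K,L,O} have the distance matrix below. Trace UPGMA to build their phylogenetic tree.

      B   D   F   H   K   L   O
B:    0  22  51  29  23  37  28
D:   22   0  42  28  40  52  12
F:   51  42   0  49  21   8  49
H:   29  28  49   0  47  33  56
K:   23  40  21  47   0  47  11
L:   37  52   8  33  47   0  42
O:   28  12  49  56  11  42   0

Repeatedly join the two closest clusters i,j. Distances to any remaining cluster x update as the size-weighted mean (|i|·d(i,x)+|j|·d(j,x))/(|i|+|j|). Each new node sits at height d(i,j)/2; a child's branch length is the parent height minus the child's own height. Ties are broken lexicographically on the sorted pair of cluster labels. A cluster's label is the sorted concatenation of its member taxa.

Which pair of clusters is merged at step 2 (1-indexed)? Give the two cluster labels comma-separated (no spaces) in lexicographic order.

step 1: merge (F,L) at d=8; branch lengths F→4, L→4; new cluster FL
  updated: d(B,FL)=44, d(D,FL)=47, d(FL,H)=41, d(FL,K)=34, d(FL,O)=91/2
step 2: merge (K,O) at d=11; branch lengths K→11/2, O→11/2; new cluster KO
  updated: d(B,KO)=51/2, d(D,KO)=26, d(FL,KO)=159/4, d(H,KO)=103/2
step 3: merge (B,D) at d=22; branch lengths B→11, D→11; new cluster BD
  updated: d(BD,FL)=91/2, d(BD,H)=57/2, d(BD,KO)=103/4
step 4: merge (BD,KO) at d=103/4; branch lengths BD→15/8, KO→59/8; new cluster BDKO
  updated: d(BDKO,FL)=341/8, d(BDKO,H)=40
step 5: merge (BDKO,H) at d=40; branch lengths BDKO→57/8, H→20; new cluster BDHKO
  updated: d(BDHKO,FL)=423/10
step 6: merge (BDHKO,FL) at d=423/10; branch lengths BDHKO→23/20, FL→343/20; new cluster BDFHKLO
final tree: ((((B:11,D:11):15/8,(K:11/2,O:11/2):59/8):57/8,H:20):23/20,(F:4,L:4):343/20)
total length: 3827/40

K,O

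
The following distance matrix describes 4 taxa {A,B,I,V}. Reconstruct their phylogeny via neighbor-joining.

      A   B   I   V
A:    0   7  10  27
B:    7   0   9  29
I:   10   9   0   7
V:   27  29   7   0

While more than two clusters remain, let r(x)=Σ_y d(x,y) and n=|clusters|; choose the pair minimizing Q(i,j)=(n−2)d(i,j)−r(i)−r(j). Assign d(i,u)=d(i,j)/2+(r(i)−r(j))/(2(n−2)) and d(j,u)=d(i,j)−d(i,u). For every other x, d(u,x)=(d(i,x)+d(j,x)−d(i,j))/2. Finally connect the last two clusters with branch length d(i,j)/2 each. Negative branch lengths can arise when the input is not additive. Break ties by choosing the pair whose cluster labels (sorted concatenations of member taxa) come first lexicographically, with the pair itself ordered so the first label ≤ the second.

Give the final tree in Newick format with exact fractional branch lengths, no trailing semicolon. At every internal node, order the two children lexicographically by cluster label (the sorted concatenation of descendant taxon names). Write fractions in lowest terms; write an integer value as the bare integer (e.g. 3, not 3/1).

iteration 1: select A,B (d=7, Q=-75); attach at lengths (13/4, 15/4); label the merged cluster AB
  updated: d(AB,I)=6, d(AB,V)=49/2
iteration 2: select AB,I (d=6, Q=-75/2); attach at lengths (47/4, -23/4); label the merged cluster ABI
  updated: d(ABI,V)=51/4
iteration 3: select ABI,V (d=51/4); attach at lengths (51/8, 51/8); label the merged cluster ABIV
final tree: (((A:13/4,B:15/4):47/4,I:-23/4):51/8,V:51/8)
total length: 103/4

(((A:13/4,B:15/4):47/4,I:-23/4):51/8,V:51/8)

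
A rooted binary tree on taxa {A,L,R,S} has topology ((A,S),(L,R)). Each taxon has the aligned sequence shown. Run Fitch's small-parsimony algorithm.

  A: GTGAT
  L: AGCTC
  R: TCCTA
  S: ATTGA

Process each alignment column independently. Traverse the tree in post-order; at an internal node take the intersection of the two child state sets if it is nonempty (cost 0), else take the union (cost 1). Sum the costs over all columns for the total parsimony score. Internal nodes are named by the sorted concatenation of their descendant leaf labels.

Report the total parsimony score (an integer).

10

AS@0: {G} ∪ {A} = {A,G} (union, +1)
LR@0: {A} ∪ {T} = {A,T} (union, +1)
ALRS@0: {A,G} ∩ {A,T} = {A} (intersection, +0)
AS@1: {T} ∩ {T} = {T} (intersection, +0)
LR@1: {G} ∪ {C} = {C,G} (union, +1)
ALRS@1: {T} ∪ {C,G} = {C,G,T} (union, +1)
AS@2: {G} ∪ {T} = {G,T} (union, +1)
LR@2: {C} ∩ {C} = {C} (intersection, +0)
ALRS@2: {G,T} ∪ {C} = {C,G,T} (union, +1)
AS@3: {A} ∪ {G} = {A,G} (union, +1)
LR@3: {T} ∩ {T} = {T} (intersection, +0)
ALRS@3: {A,G} ∪ {T} = {A,G,T} (union, +1)
AS@4: {T} ∪ {A} = {A,T} (union, +1)
LR@4: {C} ∪ {A} = {A,C} (union, +1)
ALRS@4: {A,T} ∩ {A,C} = {A} (intersection, +0)
per-site changes: [2, 2, 2, 2, 2]; total = 10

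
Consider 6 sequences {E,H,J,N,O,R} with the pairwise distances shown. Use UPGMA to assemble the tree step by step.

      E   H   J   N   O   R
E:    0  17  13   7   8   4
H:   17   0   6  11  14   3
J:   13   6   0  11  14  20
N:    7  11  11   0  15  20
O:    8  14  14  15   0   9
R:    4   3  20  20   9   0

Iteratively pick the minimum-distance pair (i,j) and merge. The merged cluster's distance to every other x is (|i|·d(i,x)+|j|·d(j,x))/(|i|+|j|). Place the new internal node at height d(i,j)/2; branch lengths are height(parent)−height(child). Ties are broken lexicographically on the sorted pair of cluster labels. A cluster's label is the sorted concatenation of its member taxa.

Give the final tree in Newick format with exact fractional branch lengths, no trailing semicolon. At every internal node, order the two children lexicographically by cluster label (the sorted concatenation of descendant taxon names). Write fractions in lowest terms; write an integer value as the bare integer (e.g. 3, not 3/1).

step 1: merge (H,R) at d=3; branch lengths H→3/2, R→3/2; new cluster HR
  updated: d(E,HR)=21/2, d(HR,J)=13, d(HR,N)=31/2, d(HR,O)=23/2
step 2: merge (E,N) at d=7; branch lengths E→7/2, N→7/2; new cluster EN
  updated: d(EN,HR)=13, d(EN,J)=12, d(EN,O)=23/2
step 3: merge (EN,O) at d=23/2; branch lengths EN→9/4, O→23/4; new cluster ENO
  updated: d(ENO,HR)=25/2, d(ENO,J)=38/3
step 4: merge (ENO,HR) at d=25/2; branch lengths ENO→1/2, HR→19/4; new cluster EHNOR
  updated: d(EHNOR,J)=64/5
step 5: merge (EHNOR,J) at d=64/5; branch lengths EHNOR→3/20, J→32/5; new cluster EHJNOR
final tree: ((((E:7/2,N:7/2):9/4,O:23/4):1/2,(H:3/2,R:3/2):19/4):3/20,J:32/5)
total length: 149/5

((((E:7/2,N:7/2):9/4,O:23/4):1/2,(H:3/2,R:3/2):19/4):3/20,J:32/5)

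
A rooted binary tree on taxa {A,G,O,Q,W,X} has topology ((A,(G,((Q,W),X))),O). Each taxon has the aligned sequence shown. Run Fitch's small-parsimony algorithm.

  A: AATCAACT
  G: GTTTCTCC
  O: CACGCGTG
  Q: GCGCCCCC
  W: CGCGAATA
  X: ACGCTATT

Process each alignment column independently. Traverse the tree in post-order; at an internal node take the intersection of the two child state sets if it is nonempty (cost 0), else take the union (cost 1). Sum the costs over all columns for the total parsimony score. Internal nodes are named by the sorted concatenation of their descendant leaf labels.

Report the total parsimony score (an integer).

QW@0: {G} ∪ {C} = {C,G} (union, +1)
QWX@0: {C,G} ∪ {A} = {A,C,G} (union, +1)
GQWX@0: {G} ∩ {A,C,G} = {G} (intersection, +0)
AGQWX@0: {A} ∪ {G} = {A,G} (union, +1)
AGOQWX@0: {A,G} ∪ {C} = {A,C,G} (union, +1)
QW@1: {C} ∪ {G} = {C,G} (union, +1)
QWX@1: {C,G} ∩ {C} = {C} (intersection, +0)
GQWX@1: {T} ∪ {C} = {C,T} (union, +1)
AGQWX@1: {A} ∪ {C,T} = {A,C,T} (union, +1)
AGOQWX@1: {A,C,T} ∩ {A} = {A} (intersection, +0)
QW@2: {G} ∪ {C} = {C,G} (union, +1)
QWX@2: {C,G} ∩ {G} = {G} (intersection, +0)
GQWX@2: {T} ∪ {G} = {G,T} (union, +1)
AGQWX@2: {T} ∩ {G,T} = {T} (intersection, +0)
AGOQWX@2: {T} ∪ {C} = {C,T} (union, +1)
QW@3: {C} ∪ {G} = {C,G} (union, +1)
QWX@3: {C,G} ∩ {C} = {C} (intersection, +0)
GQWX@3: {T} ∪ {C} = {C,T} (union, +1)
AGQWX@3: {C} ∩ {C,T} = {C} (intersection, +0)
AGOQWX@3: {C} ∪ {G} = {C,G} (union, +1)
QW@4: {C} ∪ {A} = {A,C} (union, +1)
QWX@4: {A,C} ∪ {T} = {A,C,T} (union, +1)
GQWX@4: {C} ∩ {A,C,T} = {C} (intersection, +0)
AGQWX@4: {A} ∪ {C} = {A,C} (union, +1)
AGOQWX@4: {A,C} ∩ {C} = {C} (intersection, +0)
QW@5: {C} ∪ {A} = {A,C} (union, +1)
QWX@5: {A,C} ∩ {A} = {A} (intersection, +0)
GQWX@5: {T} ∪ {A} = {A,T} (union, +1)
AGQWX@5: {A} ∩ {A,T} = {A} (intersection, +0)
AGOQWX@5: {A} ∪ {G} = {A,G} (union, +1)
QW@6: {C} ∪ {T} = {C,T} (union, +1)
QWX@6: {C,T} ∩ {T} = {T} (intersection, +0)
GQWX@6: {C} ∪ {T} = {C,T} (union, +1)
AGQWX@6: {C} ∩ {C,T} = {C} (intersection, +0)
AGOQWX@6: {C} ∪ {T} = {C,T} (union, +1)
QW@7: {C} ∪ {A} = {A,C} (union, +1)
QWX@7: {A,C} ∪ {T} = {A,C,T} (union, +1)
GQWX@7: {C} ∩ {A,C,T} = {C} (intersection, +0)
AGQWX@7: {T} ∪ {C} = {C,T} (union, +1)
AGOQWX@7: {C,T} ∪ {G} = {C,G,T} (union, +1)
per-site changes: [4, 3, 3, 3, 3, 3, 3, 4]; total = 26

26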